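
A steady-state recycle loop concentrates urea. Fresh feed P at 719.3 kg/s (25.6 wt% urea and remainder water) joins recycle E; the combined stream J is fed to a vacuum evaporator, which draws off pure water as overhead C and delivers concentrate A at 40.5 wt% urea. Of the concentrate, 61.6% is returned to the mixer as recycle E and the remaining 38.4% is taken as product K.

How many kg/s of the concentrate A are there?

1184 kg/s

Overall urea balance (none leaves overhead): urea in fresh feed = urea in product, i.e. 719.3×0.256 = (1−0.616)·A·0.405.
A = 184.14/(0.405×0.384) = 1184 kg/s.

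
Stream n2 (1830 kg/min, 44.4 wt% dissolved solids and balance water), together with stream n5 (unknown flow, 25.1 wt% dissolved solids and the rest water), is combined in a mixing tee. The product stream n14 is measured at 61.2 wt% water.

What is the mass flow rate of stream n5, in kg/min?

748 kg/min

Let n5 be the unknown flow. Total out = 1830 + n5.
water balance: 1017.5 + 0.749·n5 = 0.612·(1830 + n5)
(0.749 − 0.612)·n5 = 0.612×1830 − 1017.5 = 102.48
n5 = 102.48 / 0.137 = 748.03 kg/min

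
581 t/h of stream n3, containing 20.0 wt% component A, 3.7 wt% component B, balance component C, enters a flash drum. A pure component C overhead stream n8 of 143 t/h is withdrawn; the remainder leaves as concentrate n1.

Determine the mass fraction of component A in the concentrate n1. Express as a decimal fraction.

component A is not removed: 581×0.200 = 116.2 t/h of component A enters n1.
Concentrate = 581 − 143 = 438 t/h.
Mass fraction = 116.2/438 = 0.265.

0.265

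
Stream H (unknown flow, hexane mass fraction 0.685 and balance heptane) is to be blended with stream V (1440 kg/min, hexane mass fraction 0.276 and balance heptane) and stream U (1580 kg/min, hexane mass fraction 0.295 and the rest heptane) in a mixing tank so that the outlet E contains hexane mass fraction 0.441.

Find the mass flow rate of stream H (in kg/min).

Let H be the unknown flow. Total out = 3020 + H.
hexane balance: 863.54 + 0.685·H = 0.441·(3020 + H)
(0.685 − 0.441)·H = 0.441×3020 − 863.54 = 468.28
H = 468.28 / 0.244 = 1919.2 kg/min

1919 kg/min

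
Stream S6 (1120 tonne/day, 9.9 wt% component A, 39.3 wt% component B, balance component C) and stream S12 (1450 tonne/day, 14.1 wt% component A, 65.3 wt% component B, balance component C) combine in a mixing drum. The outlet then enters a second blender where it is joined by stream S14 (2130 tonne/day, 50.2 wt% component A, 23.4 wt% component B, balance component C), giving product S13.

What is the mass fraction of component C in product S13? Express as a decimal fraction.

0.3043

Overall, product flow = 4700 tonne/day.
component C in = 1120×0.508 + 1450×0.206 + 2130×0.264 = 1430 tonne/day.
component C fraction in S13 = 0.3043.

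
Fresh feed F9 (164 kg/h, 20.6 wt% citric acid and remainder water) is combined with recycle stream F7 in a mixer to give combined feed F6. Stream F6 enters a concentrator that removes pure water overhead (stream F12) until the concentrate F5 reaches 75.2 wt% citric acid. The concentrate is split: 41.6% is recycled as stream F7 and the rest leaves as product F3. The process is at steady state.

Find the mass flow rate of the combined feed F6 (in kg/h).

196 kg/h

Overall citric acid balance (none leaves overhead): citric acid in fresh feed = citric acid in product, i.e. 164×0.206 = (1−0.416)·F5·0.752.
F5 = 33.784/(0.752×0.584) = 76.927 kg/h.
Recycle F7 = 0.416×76.927 = 32.002 kg/h.
Combined feed F6 = 164 + 32.002 = 196 kg/h.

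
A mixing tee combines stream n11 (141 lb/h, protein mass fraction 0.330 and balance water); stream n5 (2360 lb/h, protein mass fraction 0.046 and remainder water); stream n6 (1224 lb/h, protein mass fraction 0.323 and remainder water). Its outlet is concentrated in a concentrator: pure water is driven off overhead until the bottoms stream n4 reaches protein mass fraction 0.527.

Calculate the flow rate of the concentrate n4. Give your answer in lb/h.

protein entering = 141×0.330 + 2360×0.046 + 1224×0.323 = 550.44 lb/h.
All protein reports to n4, so n4 = 550.44/0.527 = 1044.5 lb/h.

1044 lb/h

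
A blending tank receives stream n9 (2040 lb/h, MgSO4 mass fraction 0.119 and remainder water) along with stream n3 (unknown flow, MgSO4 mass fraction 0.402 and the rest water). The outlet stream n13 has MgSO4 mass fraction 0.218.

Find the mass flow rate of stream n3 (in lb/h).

Let n3 be the unknown flow. Total out = 2040 + n3.
MgSO4 balance: 242.76 + 0.402·n3 = 0.218·(2040 + n3)
(0.402 − 0.218)·n3 = 0.218×2040 − 242.76 = 201.96
n3 = 201.96 / 0.184 = 1097.6 lb/h

1098 lb/h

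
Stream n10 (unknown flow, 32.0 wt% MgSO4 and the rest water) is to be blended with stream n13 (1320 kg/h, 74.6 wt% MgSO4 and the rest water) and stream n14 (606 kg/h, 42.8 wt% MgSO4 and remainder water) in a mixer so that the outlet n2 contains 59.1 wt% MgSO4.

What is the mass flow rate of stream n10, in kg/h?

Let n10 be the unknown flow. Total out = 1926 + n10.
MgSO4 balance: 1244.1 + 0.320·n10 = 0.591·(1926 + n10)
(0.320 − 0.591)·n10 = 0.591×1926 − 1244.1 = -105.82
n10 = -105.82 / -0.271 = 390.49 kg/h

390.5 kg/h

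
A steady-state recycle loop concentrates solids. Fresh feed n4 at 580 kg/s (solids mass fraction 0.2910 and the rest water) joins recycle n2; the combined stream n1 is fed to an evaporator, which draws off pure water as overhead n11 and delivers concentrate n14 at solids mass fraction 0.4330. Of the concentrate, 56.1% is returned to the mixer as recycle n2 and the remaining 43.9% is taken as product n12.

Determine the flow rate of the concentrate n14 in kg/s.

Overall solids balance (none leaves overhead): solids in fresh feed = solids in product, i.e. 580×0.291 = (1−0.561)·n14·0.433.
n14 = 168.78/(0.433×0.439) = 887.91 kg/s.

887.9 kg/s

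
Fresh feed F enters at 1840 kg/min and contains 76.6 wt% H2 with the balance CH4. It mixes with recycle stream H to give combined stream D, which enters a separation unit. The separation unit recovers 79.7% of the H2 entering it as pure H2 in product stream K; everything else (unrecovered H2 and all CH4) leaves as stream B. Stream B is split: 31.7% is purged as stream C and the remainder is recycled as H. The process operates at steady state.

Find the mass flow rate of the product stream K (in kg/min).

H2 in D: m_A = 1840×0.766 + (1−0.317)·(1−0.797)·m_A, so m_A = 1409.4/0.8614 = 1636.3 kg/min.
Product K = 0.797×1636.3 = 1304.1 kg/min.

1304 kg/min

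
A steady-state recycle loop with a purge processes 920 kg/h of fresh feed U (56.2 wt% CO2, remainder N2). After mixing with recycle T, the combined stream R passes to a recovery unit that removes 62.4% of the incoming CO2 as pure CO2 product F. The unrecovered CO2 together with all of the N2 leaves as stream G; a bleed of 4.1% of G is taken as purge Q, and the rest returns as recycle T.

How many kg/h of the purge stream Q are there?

415.4 kg/h

N2 enters only via U and leaves only via the purge: 920×0.438 = 0.041×(N2 in G), and the recovery unit passes all N2, so N2 in R = N2 in G = 9828.3 kg/h.
CO2 in R: m_A = 920×0.562 + (1−0.041)·(1−0.624)·m_A, so m_A = 517.04/0.6394 = 808.61 kg/h.
G = (1−0.624)×808.61 + 9828.3 = 10132 kg/h.
Purge Q = 0.041×10132 = 415.43 kg/h.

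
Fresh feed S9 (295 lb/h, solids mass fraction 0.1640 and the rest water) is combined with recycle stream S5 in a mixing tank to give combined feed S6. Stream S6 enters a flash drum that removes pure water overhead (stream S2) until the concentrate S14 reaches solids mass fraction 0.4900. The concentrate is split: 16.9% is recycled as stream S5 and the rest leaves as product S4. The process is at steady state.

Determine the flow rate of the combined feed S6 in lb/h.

Overall solids balance (none leaves overhead): solids in fresh feed = solids in product, i.e. 295×0.164 = (1−0.169)·S14·0.490.
S14 = 48.38/(0.490×0.831) = 118.81 lb/h.
Recycle S5 = 0.169×118.81 = 20.08 lb/h.
Combined feed S6 = 295 + 20.08 = 315.08 lb/h.

315.1 lb/h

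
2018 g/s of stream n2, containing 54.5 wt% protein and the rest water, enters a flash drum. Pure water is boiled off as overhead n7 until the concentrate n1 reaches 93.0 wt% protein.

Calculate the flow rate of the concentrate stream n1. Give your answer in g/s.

protein is conserved: 2018×0.545 = 1099.8 g/s all reports to the concentrate.
Concentrate = 1099.8/(target fraction) = 1182.6 g/s.

1183 g/s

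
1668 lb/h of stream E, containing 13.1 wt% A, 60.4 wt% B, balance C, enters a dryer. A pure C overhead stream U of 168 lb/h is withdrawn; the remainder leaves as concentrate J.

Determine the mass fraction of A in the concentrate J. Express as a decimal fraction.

0.146

A is not removed: 1668×0.131 = 218.51 lb/h of A enters J.
Concentrate = 1668 − 168 = 1500 lb/h.
Mass fraction = 218.51/1500 = 0.146.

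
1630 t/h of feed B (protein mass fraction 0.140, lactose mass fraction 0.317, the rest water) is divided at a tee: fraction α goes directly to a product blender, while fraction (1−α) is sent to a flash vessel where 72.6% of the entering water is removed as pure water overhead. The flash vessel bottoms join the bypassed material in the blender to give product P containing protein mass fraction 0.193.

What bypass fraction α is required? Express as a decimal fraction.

All 1630×0.140 = 228.2 t/h of protein reaches P, so P = 228.2/0.193 = 1182.4 t/h and vapour = 447.62 t/h.
The evaporator receives (1−α)·1630 of feed at 0.543 water and removes 0.726 of that water:
0.726×0.543×(1−α)×1630 = 447.62
(1−α) = 447.62/642.58 = 0.6966;  α = 0.3034.

0.303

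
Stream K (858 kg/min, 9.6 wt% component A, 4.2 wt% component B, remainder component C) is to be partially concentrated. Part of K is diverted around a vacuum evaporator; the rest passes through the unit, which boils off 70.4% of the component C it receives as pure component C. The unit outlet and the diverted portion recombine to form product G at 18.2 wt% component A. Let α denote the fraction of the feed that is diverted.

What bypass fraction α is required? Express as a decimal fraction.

All 858×0.096 = 82.368 kg/min of component A reaches G, so G = 82.368/0.182 = 452.57 kg/min and vapour = 405.43 kg/min.
The evaporator receives (1−α)·858 of feed at 0.862 component C and removes 0.704 of that component C:
0.704×0.862×(1−α)×858 = 405.43
(1−α) = 405.43/520.68 = 0.7787;  α = 0.2213.

0.221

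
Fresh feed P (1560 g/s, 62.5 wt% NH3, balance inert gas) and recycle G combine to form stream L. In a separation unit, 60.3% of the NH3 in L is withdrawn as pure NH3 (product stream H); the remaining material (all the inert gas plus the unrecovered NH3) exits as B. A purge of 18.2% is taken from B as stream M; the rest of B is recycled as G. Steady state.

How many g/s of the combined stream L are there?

4658 g/s

inert gas enters only via P and leaves only via the purge: 1560×0.375 = 0.182×(inert gas in B), and the separation unit passes all inert gas, so inert gas in L = inert gas in B = 3214.3 g/s.
NH3 in L: m_A = 1560×0.625 + (1−0.182)·(1−0.603)·m_A, so m_A = 975/0.6753 = 1443.9 g/s.
L = 1443.9 + 3214.3 = 4658.2 g/s.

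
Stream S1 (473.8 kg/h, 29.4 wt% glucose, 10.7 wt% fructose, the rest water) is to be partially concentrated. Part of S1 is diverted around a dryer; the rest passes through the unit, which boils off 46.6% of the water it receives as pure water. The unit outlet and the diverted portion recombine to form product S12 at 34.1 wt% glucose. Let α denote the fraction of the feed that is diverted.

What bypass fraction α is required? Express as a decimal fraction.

0.506

All 473.8×0.294 = 139.3 kg/h of glucose reaches S12, so S12 = 139.3/0.341 = 408.5 kg/h and vapour = 65.304 kg/h.
The evaporator receives (1−α)·473.8 of feed at 0.599 water and removes 0.466 of that water:
0.466×0.599×(1−α)×473.8 = 65.304
(1−α) = 65.304/132.25 = 0.4938;  α = 0.5062.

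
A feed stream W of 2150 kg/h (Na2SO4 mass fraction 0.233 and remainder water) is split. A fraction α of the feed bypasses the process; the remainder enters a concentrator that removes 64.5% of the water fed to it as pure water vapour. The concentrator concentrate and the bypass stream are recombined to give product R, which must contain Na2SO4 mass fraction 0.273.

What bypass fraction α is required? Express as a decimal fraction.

0.704

All 2150×0.233 = 500.95 kg/h of Na2SO4 reaches R, so R = 500.95/0.273 = 1835 kg/h and vapour = 315.02 kg/h.
The evaporator receives (1−α)·2150 of feed at 0.767 water and removes 0.645 of that water:
0.645×0.767×(1−α)×2150 = 315.02
(1−α) = 315.02/1063.6 = 0.2962;  α = 0.7038.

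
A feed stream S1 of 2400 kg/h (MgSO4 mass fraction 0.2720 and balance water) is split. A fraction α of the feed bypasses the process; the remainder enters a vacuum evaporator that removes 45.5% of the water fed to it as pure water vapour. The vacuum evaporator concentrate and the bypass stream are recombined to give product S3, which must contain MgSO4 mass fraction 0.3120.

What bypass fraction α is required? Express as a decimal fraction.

All 2400×0.272 = 652.8 kg/h of MgSO4 reaches S3, so S3 = 652.8/0.312 = 2092.3 kg/h and vapour = 307.69 kg/h.
The evaporator receives (1−α)·2400 of feed at 0.728 water and removes 0.455 of that water:
0.455×0.728×(1−α)×2400 = 307.69
(1−α) = 307.69/794.98 = 0.3870;  α = 0.6130.

0.613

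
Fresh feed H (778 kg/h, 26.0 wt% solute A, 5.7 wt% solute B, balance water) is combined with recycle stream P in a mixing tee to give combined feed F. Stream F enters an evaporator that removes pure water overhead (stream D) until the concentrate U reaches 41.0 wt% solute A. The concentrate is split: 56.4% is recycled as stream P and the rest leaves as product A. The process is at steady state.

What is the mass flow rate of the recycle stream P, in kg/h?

Overall solute A balance (none leaves overhead): solute A in fresh feed = solute A in product, i.e. 778×0.260 = (1−0.564)·U·0.410.
U = 202.28/(0.410×0.436) = 1131.6 kg/h.
Recycle P = 0.564×1131.6 = 638.21 kg/h.

638.2 kg/h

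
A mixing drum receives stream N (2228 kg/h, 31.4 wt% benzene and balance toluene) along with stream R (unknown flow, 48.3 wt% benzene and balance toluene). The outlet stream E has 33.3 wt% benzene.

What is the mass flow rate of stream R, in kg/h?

282.2 kg/h

Let R be the unknown flow. Total out = 2228 + R.
benzene balance: 699.59 + 0.483·R = 0.333·(2228 + R)
(0.483 − 0.333)·R = 0.333×2228 − 699.59 = 42.332
R = 42.332 / 0.150 = 282.21 kg/h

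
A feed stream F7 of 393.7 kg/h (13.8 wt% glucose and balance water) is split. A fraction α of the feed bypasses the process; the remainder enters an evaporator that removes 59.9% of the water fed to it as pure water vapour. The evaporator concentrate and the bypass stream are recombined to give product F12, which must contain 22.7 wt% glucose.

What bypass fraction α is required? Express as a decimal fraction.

All 393.7×0.138 = 54.331 kg/h of glucose reaches F12, so F12 = 54.331/0.227 = 239.34 kg/h and vapour = 154.36 kg/h.
The evaporator receives (1−α)·393.7 of feed at 0.862 water and removes 0.599 of that water:
0.599×0.862×(1−α)×393.7 = 154.36
(1−α) = 154.36/203.28 = 0.7593;  α = 0.2407.

0.241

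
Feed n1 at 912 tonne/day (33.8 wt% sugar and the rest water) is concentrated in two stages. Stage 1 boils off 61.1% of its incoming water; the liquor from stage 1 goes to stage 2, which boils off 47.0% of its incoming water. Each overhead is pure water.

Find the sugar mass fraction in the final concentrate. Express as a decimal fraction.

water in feed = 912×0.662 = 603.74 tonne/day.
After stage 1: water left = (1−0.611)×603.74 = 234.86; stream total = 543.11 tonne/day.
After stage 2: water left = (1−0.470)×234.86 = 124.47; final concentrate = 432.73 tonne/day.
sugar fraction = 308.26/432.73 = 0.712.

0.712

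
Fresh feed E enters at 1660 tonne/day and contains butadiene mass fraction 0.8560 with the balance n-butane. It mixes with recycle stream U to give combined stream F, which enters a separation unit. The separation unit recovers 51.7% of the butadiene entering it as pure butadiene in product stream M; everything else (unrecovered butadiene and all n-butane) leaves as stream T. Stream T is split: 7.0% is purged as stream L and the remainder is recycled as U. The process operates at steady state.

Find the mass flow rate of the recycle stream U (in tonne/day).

4335 tonne/day

n-butane enters only via E and leaves only via the purge: 1660×0.144 = 0.070×(n-butane in T), and the separation unit passes all n-butane, so n-butane in F = n-butane in T = 3414.9 tonne/day.
butadiene in F: m_A = 1660×0.856 + (1−0.070)·(1−0.517)·m_A, so m_A = 1421/0.5508 = 2579.8 tonne/day.
T = (1−0.517)×2579.8 + 3414.9 = 4660.9 tonne/day.
Recycle U = (1−0.070)×4660.9 = 4334.6 tonne/day.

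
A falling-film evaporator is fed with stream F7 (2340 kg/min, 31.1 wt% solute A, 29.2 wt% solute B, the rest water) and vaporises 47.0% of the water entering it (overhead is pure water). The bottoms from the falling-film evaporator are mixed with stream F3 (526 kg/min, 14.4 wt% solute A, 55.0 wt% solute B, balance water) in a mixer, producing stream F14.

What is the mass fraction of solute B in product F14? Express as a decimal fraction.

0.400

Vapour removed = 0.470×0.397×2340 = 436.62 kg/min; concentrate = 1903.4 kg/min.
solute B reaching the mixer = 683.28 (from concentrate) + 526×0.550 = 972.58 kg/min.
Product flow = 1903.4 + 526 = 2429.4 kg/min; solute B fraction = 0.400.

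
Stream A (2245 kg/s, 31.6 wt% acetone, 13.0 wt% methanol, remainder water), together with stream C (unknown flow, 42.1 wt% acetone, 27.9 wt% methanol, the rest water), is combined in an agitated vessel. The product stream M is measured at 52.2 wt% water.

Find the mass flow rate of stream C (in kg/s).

323.6 kg/s

Let C be the unknown flow. Total out = 2245 + C.
water balance: 1243.7 + 0.300·C = 0.522·(2245 + C)
(0.300 − 0.522)·C = 0.522×2245 − 1243.7 = -71.84
C = -71.84 / -0.222 = 323.6 kg/s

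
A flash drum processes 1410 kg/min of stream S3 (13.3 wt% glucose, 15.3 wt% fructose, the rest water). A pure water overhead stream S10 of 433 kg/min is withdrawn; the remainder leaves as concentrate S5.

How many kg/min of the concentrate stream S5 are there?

977 kg/min

Concentrate = 1410 − 433 = 977 kg/min.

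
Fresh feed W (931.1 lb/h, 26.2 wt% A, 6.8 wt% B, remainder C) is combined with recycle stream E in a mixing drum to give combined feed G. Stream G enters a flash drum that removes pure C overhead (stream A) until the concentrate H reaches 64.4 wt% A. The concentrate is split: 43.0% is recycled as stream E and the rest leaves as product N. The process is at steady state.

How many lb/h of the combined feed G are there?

Overall A balance (none leaves overhead): A in fresh feed = A in product, i.e. 931.1×0.262 = (1−0.430)·H·0.644.
H = 243.95/(0.644×0.570) = 664.56 lb/h.
Recycle E = 0.430×664.56 = 285.76 lb/h.
Combined feed G = 931.1 + 285.76 = 1216.9 lb/h.

1217 lb/h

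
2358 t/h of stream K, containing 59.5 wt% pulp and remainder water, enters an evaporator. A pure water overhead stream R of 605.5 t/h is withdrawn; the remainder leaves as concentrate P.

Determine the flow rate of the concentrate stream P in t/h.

1752 t/h

Concentrate = 2358 − 605.5 = 1752.5 t/h.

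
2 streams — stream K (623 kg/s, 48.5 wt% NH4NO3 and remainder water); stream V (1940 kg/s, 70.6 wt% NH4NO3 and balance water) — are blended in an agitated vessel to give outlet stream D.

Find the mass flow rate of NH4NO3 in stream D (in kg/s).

NH4NO3 out = NH4NO3 in = 623×0.485 + 1940×0.706 = 1671.8 kg/s.

1672 kg/s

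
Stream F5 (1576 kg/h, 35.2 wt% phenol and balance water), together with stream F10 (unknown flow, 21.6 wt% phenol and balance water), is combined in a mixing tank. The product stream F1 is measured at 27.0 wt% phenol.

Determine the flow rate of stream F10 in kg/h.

2393 kg/h

Let F10 be the unknown flow. Total out = 1576 + F10.
phenol balance: 554.75 + 0.216·F10 = 0.270·(1576 + F10)
(0.216 − 0.270)·F10 = 0.270×1576 − 554.75 = -129.23
F10 = -129.23 / -0.054 = 2393.2 kg/h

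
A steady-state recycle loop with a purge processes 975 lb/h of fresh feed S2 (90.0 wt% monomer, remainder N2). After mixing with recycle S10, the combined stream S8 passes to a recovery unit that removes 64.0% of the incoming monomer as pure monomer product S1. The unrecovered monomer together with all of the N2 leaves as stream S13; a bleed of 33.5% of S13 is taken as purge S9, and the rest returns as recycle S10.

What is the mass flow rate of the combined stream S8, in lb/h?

1445 lb/h

N2 enters only via S2 and leaves only via the purge: 975×0.100 = 0.335×(N2 in S13), and the recovery unit passes all N2, so N2 in S8 = N2 in S13 = 291.04 lb/h.
monomer in S8: m_A = 975×0.900 + (1−0.335)·(1−0.640)·m_A, so m_A = 877.5/0.7606 = 1153.7 lb/h.
S8 = 1153.7 + 291.04 = 1444.7 lb/h.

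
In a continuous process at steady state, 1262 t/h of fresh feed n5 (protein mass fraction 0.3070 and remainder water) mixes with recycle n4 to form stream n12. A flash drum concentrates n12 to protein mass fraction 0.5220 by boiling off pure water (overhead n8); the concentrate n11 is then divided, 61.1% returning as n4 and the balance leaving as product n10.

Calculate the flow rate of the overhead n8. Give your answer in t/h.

Overall protein balance (none leaves overhead): protein in fresh feed = protein in product, i.e. 1262×0.307 = (1−0.611)·n11·0.522.
n11 = 387.43/(0.522×0.389) = 1908 t/h.
Recycle n4 = 0.611×1908 = 1165.8 t/h.
Combined feed n12 = 1262 + 1165.8 = 2427.8 t/h.
Overhead n8 = n12 − n11 = 2427.8 − 1908 = 519.79 t/h.

519.8 t/h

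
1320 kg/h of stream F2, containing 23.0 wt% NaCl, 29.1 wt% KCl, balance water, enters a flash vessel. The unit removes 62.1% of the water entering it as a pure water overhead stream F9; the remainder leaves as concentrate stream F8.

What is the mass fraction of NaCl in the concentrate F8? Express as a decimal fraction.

0.327

NaCl is not removed: 1320×0.230 = 303.6 kg/h of NaCl enters F8.
water entering = 1320×0.479 = 632.28 kg/h; overhead removed = 0.621×632.28 = 392.65 kg/h.
Concentrate = 1320 − 392.65 = 927.35 kg/h.
Mass fraction = 303.6/927.35 = 0.327.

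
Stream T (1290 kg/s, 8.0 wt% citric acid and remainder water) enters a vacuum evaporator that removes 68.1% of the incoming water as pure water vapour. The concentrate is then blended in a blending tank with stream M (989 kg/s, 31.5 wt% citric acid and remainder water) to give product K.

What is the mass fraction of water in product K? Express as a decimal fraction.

0.7180

Vapour removed = 0.681×0.920×1290 = 808.21 kg/s; concentrate = 481.79 kg/s.
water reaching the mixer = 378.59 (from concentrate) + 989×0.685 = 1056.1 kg/s.
Product flow = 481.79 + 989 = 1470.8 kg/s; water fraction = 0.7180.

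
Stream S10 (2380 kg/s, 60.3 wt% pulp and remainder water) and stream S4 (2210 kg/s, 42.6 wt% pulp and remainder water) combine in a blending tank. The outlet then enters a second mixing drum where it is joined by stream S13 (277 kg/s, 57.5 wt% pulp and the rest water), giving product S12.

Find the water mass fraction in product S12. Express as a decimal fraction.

Overall, product flow = 4867 kg/s.
water in = 2380×0.397 + 2210×0.574 + 277×0.425 = 2331.1 kg/s.
water fraction in S12 = 0.479.

0.479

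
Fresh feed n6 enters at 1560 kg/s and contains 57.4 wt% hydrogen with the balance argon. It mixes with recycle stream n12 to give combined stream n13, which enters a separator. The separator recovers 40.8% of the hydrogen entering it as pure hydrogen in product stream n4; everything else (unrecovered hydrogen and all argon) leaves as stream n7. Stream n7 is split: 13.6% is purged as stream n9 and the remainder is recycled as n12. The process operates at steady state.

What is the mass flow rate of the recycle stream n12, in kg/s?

5159 kg/s

argon enters only via n6 and leaves only via the purge: 1560×0.426 = 0.136×(argon in n7), and the separator passes all argon, so argon in n13 = argon in n7 = 4886.5 kg/s.
hydrogen in n13: m_A = 1560×0.574 + (1−0.136)·(1−0.408)·m_A, so m_A = 895.44/0.4885 = 1833 kg/s.
n7 = (1−0.408)×1833 + 4886.5 = 5971.6 kg/s.
Recycle n12 = (1−0.136)×5971.6 = 5159.5 kg/s.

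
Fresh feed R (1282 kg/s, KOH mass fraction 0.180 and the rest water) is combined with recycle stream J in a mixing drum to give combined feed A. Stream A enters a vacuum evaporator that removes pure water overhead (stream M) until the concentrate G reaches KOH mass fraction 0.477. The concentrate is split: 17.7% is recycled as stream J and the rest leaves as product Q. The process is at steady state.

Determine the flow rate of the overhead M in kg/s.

798.2 kg/s

Overall KOH balance (none leaves overhead): KOH in fresh feed = KOH in product, i.e. 1282×0.180 = (1−0.177)·G·0.477.
G = 230.76/(0.477×0.823) = 587.82 kg/s.
Recycle J = 0.177×587.82 = 104.04 kg/s.
Combined feed A = 1282 + 104.04 = 1386 kg/s.
Overhead M = A − G = 1386 − 587.82 = 798.23 kg/s.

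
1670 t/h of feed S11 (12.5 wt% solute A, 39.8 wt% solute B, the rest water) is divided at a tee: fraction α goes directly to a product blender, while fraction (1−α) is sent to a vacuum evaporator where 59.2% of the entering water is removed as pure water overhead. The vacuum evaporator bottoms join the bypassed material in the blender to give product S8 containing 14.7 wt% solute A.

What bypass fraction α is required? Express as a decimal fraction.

0.470

All 1670×0.125 = 208.75 t/h of solute A reaches S8, so S8 = 208.75/0.147 = 1420.1 t/h and vapour = 249.93 t/h.
The evaporator receives (1−α)·1670 of feed at 0.477 water and removes 0.592 of that water:
0.592×0.477×(1−α)×1670 = 249.93
(1−α) = 249.93/471.58 = 0.5300;  α = 0.4700.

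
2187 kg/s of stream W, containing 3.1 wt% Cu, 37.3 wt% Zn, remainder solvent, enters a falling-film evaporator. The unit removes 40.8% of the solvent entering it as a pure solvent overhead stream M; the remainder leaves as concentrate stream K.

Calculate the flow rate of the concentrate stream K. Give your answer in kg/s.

solvent entering = 2187×0.596 = 1303.5 kg/s; overhead removed = 0.408×1303.5 = 531.81 kg/s.
Concentrate = 2187 − 531.81 = 1655.2 kg/s.

1655 kg/s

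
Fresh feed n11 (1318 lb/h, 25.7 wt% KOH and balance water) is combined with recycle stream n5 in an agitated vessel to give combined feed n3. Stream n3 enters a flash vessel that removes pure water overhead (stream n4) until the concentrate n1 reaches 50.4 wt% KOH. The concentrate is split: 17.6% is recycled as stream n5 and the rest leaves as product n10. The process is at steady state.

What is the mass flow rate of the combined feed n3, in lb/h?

1462 lb/h

Overall KOH balance (none leaves overhead): KOH in fresh feed = KOH in product, i.e. 1318×0.257 = (1−0.176)·n1·0.504.
n1 = 338.73/(0.504×0.824) = 815.63 lb/h.
Recycle n5 = 0.176×815.63 = 143.55 lb/h.
Combined feed n3 = 1318 + 143.55 = 1461.6 lb/h.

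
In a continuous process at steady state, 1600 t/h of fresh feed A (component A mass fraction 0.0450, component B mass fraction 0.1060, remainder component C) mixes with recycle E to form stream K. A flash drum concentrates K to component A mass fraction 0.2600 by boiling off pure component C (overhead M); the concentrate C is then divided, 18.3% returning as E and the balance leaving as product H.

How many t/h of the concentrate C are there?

339 t/h

Overall component A balance (none leaves overhead): component A in fresh feed = component A in product, i.e. 1600×0.045 = (1−0.183)·C·0.260.
C = 72/(0.260×0.817) = 338.95 t/h.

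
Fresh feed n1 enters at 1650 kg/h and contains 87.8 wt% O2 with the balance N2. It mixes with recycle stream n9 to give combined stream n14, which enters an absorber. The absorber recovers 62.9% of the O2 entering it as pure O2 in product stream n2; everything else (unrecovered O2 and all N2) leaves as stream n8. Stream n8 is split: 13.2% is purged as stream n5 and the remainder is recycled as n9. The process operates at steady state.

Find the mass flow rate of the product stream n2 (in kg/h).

O2 in n14: m_A = 1650×0.878 + (1−0.132)·(1−0.629)·m_A, so m_A = 1448.7/0.6780 = 2136.8 kg/h.
Product n2 = 0.629×2136.8 = 1344.1 kg/h.

1344 kg/h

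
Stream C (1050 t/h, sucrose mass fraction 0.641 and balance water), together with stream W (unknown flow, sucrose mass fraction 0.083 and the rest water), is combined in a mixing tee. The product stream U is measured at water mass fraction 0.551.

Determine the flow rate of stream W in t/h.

Let W be the unknown flow. Total out = 1050 + W.
water balance: 376.95 + 0.917·W = 0.551·(1050 + W)
(0.917 − 0.551)·W = 0.551×1050 − 376.95 = 201.6
W = 201.6 / 0.366 = 550.82 t/h

550.8 t/h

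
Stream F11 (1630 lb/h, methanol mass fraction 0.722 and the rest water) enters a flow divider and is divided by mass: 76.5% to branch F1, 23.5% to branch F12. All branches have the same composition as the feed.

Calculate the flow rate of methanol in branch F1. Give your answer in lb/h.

Branch F1 total = 0.765×1630 = 1247 lb/h.
methanol in F1 = 0.722×1247 = 900.3 lb/h.

900.3 lb/h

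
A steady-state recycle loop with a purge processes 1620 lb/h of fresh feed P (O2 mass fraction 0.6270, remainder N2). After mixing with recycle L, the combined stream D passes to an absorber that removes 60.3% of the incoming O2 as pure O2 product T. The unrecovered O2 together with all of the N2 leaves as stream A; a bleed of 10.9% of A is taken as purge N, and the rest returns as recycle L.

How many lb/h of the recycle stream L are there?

5495 lb/h

N2 enters only via P and leaves only via the purge: 1620×0.373 = 0.109×(N2 in A), and the absorber passes all N2, so N2 in D = N2 in A = 5543.7 lb/h.
O2 in D: m_A = 1620×0.627 + (1−0.109)·(1−0.603)·m_A, so m_A = 1015.7/0.6463 = 1571.7 lb/h.
A = (1−0.603)×1571.7 + 5543.7 = 6167.6 lb/h.
Recycle L = (1−0.109)×6167.6 = 5495.4 lb/h.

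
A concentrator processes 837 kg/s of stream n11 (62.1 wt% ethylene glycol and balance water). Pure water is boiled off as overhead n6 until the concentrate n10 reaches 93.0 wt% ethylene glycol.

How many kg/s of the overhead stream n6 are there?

ethylene glycol is conserved: 837×0.621 = 519.78 kg/s all reports to the concentrate.
Concentrate = 519.78/(target fraction) = 558.9 kg/s.
Overhead = 837 − 558.9 = 278.1 kg/s.

278.1 kg/s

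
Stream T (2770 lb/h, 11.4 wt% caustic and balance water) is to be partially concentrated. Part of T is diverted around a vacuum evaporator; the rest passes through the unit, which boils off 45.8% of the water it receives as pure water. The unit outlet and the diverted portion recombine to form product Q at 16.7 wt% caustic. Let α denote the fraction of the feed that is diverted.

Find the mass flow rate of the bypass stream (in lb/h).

603.6 lb/h

All 2770×0.114 = 315.78 lb/h of caustic reaches Q, so Q = 315.78/0.167 = 1890.9 lb/h and vapour = 879.1 lb/h.
The evaporator receives (1−α)·2770 of feed at 0.886 water and removes 0.458 of that water:
0.458×0.886×(1−α)×2770 = 879.1
(1−α) = 879.1/1124 = 0.7821;  α = 0.2179.
Bypass flow = 0.2179×2770 = 603.59 lb/h.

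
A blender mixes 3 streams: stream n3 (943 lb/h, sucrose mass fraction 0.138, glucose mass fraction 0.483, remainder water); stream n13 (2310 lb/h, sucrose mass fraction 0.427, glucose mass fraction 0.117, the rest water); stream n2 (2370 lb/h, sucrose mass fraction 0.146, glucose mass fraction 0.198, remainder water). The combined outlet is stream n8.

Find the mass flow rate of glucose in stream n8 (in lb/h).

1195 lb/h

glucose out = glucose in = 943×0.483 + 2310×0.117 + 2370×0.198 = 1195 lb/h.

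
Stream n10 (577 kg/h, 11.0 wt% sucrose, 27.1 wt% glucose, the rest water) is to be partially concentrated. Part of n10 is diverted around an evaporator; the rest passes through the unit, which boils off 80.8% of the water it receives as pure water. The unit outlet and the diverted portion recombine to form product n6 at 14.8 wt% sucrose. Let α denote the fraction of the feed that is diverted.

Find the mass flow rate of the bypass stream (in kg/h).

280.8 kg/h

All 577×0.110 = 63.47 kg/h of sucrose reaches n6, so n6 = 63.47/0.148 = 428.85 kg/h and vapour = 148.15 kg/h.
The evaporator receives (1−α)·577 of feed at 0.619 water and removes 0.808 of that water:
0.808×0.619×(1−α)×577 = 148.15
(1−α) = 148.15/288.59 = 0.5134;  α = 0.4866.
Bypass flow = 0.4866×577 = 280.79 kg/h.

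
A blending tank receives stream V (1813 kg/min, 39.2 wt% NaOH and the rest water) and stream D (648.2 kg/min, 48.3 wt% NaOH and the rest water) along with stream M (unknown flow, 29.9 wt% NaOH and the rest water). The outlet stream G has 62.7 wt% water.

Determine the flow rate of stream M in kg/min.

1429 kg/min

Let M be the unknown flow. Total out = 2461.2 + M.
water balance: 1437.4 + 0.701·M = 0.627·(2461.2 + M)
(0.701 − 0.627)·M = 0.627×2461.2 − 1437.4 = 105.75
M = 105.75 / 0.074 = 1429 kg/min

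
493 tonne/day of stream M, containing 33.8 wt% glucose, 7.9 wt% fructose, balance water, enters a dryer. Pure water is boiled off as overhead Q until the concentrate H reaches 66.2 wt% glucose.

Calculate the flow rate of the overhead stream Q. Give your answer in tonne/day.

241.3 tonne/day

glucose is conserved: 493×0.338 = 166.63 tonne/day all reports to the concentrate.
Concentrate = 166.63/(target fraction) = 251.71 tonne/day.
Overhead = 493 − 251.71 = 241.29 tonne/day.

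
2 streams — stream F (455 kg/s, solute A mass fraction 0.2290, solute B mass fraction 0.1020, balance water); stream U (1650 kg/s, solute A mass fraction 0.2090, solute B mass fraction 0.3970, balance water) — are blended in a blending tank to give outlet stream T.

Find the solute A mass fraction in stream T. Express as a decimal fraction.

0.2133

Total flow out = 455 + 1650 = 2105 kg/s.
solute A in = 455×0.229 + 1650×0.209 = 449.04 kg/s.
solute A mass fraction in T = 449.04/2105 = 0.2133.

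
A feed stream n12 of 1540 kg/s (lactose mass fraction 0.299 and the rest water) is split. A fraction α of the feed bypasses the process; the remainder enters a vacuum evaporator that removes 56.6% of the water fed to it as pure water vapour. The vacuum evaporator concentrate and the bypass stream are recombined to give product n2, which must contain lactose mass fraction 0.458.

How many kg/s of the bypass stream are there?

All 1540×0.299 = 460.46 kg/s of lactose reaches n2, so n2 = 460.46/0.458 = 1005.4 kg/s and vapour = 534.63 kg/s.
The evaporator receives (1−α)·1540 of feed at 0.701 water and removes 0.566 of that water:
0.566×0.701×(1−α)×1540 = 534.63
(1−α) = 534.63/611.02 = 0.8750;  α = 0.1250.
Bypass flow = 0.1250×1540 = 192.53 kg/s.

192.5 kg/s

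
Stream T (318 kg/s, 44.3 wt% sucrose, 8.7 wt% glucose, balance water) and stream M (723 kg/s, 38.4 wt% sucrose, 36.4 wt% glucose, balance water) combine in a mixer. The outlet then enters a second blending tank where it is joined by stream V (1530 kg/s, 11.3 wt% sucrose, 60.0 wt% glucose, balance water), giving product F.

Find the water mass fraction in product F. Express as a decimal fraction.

0.300

Overall, product flow = 2571 kg/s.
water in = 318×0.470 + 723×0.252 + 1530×0.287 = 770.77 kg/s.
water fraction in F = 0.300.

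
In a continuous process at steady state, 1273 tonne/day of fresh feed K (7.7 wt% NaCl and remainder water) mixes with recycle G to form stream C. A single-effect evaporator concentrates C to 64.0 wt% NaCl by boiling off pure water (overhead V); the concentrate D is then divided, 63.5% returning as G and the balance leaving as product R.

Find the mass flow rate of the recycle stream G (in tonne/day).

266.5 tonne/day

Overall NaCl balance (none leaves overhead): NaCl in fresh feed = NaCl in product, i.e. 1273×0.077 = (1−0.635)·D·0.640.
D = 98.021/(0.640×0.365) = 419.61 tonne/day.
Recycle G = 0.635×419.61 = 266.45 tonne/day.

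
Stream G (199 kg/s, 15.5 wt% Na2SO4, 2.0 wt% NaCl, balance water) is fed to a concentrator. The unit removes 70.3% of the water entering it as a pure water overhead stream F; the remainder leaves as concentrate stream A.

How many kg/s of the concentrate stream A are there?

83.58 kg/s

water entering = 199×0.825 = 164.17 kg/s; overhead removed = 0.703×164.17 = 115.42 kg/s.
Concentrate = 199 − 115.42 = 83.585 kg/s.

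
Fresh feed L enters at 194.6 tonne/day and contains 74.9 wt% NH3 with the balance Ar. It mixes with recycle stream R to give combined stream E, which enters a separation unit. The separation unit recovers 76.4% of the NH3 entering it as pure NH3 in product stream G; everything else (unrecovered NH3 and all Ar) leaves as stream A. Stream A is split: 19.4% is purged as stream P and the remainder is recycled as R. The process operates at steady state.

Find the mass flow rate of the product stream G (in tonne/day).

137.5 tonne/day

NH3 in E: m_A = 194.6×0.749 + (1−0.194)·(1−0.764)·m_A, so m_A = 145.76/0.8098 = 179.99 tonne/day.
Product G = 0.764×179.99 = 137.51 tonne/day.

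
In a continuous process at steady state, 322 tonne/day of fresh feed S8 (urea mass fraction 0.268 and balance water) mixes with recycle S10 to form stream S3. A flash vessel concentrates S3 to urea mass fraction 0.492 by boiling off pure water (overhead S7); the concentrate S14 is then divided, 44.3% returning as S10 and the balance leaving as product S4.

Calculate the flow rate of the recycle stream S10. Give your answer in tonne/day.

Overall urea balance (none leaves overhead): urea in fresh feed = urea in product, i.e. 322×0.268 = (1−0.443)·S14·0.492.
S14 = 86.296/(0.492×0.557) = 314.9 tonne/day.
Recycle S10 = 0.443×314.9 = 139.5 tonne/day.

139.5 tonne/day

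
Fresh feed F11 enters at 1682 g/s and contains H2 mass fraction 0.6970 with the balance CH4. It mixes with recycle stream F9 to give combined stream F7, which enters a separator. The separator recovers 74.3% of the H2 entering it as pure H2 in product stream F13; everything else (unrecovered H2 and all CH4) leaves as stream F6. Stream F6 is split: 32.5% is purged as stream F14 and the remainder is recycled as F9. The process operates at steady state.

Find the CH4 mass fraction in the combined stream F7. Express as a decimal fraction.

CH4 enters only via F11 and leaves only via the purge: 1682×0.303 = 0.325×(CH4 in F6), and the separator passes all CH4, so CH4 in F7 = CH4 in F6 = 1568.1 g/s.
H2 in F7: m_A = 1682×0.697 + (1−0.325)·(1−0.743)·m_A, so m_A = 1172.4/0.8265 = 1418.4 g/s.
F7 = 1418.4 + 1568.1 = 2986.6 g/s.
CH4 fraction in F7 = 1568.1/2986.6 = 0.5251.

0.5251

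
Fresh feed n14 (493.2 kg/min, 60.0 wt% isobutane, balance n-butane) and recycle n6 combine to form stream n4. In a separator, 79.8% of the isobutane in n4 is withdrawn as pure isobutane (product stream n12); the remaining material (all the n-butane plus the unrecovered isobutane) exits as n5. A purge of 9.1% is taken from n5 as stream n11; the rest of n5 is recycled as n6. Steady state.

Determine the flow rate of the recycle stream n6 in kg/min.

2037 kg/min

n-butane enters only via n14 and leaves only via the purge: 493.2×0.400 = 0.091×(n-butane in n5), and the separator passes all n-butane, so n-butane in n4 = n-butane in n5 = 2167.9 kg/min.
isobutane in n4: m_A = 493.2×0.600 + (1−0.091)·(1−0.798)·m_A, so m_A = 295.92/0.8164 = 362.48 kg/min.
n5 = (1−0.798)×362.48 + 2167.9 = 2241.1 kg/min.
Recycle n6 = (1−0.091)×2241.1 = 2037.2 kg/min.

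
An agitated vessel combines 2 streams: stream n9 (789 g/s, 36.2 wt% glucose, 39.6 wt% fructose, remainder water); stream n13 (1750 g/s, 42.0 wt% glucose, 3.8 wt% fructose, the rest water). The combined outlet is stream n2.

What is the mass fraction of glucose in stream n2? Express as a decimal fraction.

Total flow out = 789 + 1750 = 2539 g/s.
glucose in = 789×0.362 + 1750×0.420 = 1020.6 g/s.
glucose mass fraction in n2 = 1020.6/2539 = 0.402.

0.402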